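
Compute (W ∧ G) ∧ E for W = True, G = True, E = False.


W = True, G = True, E = False
Step 1: W ∧ G = True AND True = True
Step 2: True ∧ E = True AND False = False
AND is true only when ALL operands are true.

False


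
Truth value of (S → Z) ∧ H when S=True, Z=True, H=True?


S = True, Z = True, H = True
Expression: (S → Z) ∧ H
Step 1: S → Z = True → True (false only if S=True, Z=False) = True
Step 2: (True) ∧ H = True AND True = True

True


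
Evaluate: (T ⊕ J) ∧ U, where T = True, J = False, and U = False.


T = True, J = False, U = False
Step 1: T ⊕ J = True XOR False = True
Step 2: True ∧ U = True AND False = False
XOR true when exactly one of T,J is true; then AND with U.

False


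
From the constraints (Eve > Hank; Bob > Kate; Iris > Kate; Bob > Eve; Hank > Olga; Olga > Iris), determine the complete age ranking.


Constraints: Eve > Hank; Bob > Kate; Iris > Kate; Bob > Eve; Hank > Olga; Olga > Iris
Method: at each step, the next-highest is the one remaining person who never appears on the smaller side of a constraint between remaining people.
  Step 1: remaining {Kate, Eve, Bob, Hank, Iris, Olga}; on the smaller side: {Kate, Eve, Hank, Iris, Olga} → Bob is next (Bob > Kate; Bob > Eve).
  Step 2: remaining {Kate, Eve, Hank, Iris, Olga}; on the smaller side: {Kate, Hank, Iris, Olga} → Eve is next (Eve > Hank).
  Step 3: remaining {Kate, Hank, Iris, Olga}; on the smaller side: {Kate, Iris, Olga} → Hank is next (Hank > Olga).
  Step 4: remaining {Kate, Iris, Olga}; on the smaller side: {Kate, Iris} → Olga is next (Olga > Iris).
  Step 5: remaining {Kate, Iris}; on the smaller side: {Kate} → Iris is next (Iris > Kate).
  Step 6: only Kate remains → lowest.
Final ranking (highest to lowest):

Bob > Eve > Hank > Olga > Iris > Kate


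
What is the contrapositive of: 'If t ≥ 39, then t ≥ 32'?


Original: If t ≥ 39, then t ≥ 32
Contrapositive: If ¬Q, then ¬P
Negate Q: not (t ≥ 32)
Negate P: not (t ≥ 39)

If not (t ≥ 32), then not (t ≥ 39).


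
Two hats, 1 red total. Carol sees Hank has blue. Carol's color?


Total red = 1, Hank = blue
Red accounted for: 0
Remaining for Carol: 1
Carol's hat is red.

red


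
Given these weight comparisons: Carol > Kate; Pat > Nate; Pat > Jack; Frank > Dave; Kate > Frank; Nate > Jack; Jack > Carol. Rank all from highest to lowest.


Constraints: Carol > Kate; Pat > Nate; Pat > Jack; Frank > Dave; Kate > Frank; Nate > Jack; Jack > Carol
Method: at each step, the next-highest is the one remaining person who never appears on the smaller side of a constraint between remaining people.
  Step 1: remaining {Jack, Nate, Pat, Carol, Frank, Dave, Kate}; on the smaller side: {Jack, Nate, Carol, Frank, Dave, Kate} → Pat is next (Pat > Nate; Pat > Jack).
  Step 2: remaining {Jack, Nate, Carol, Frank, Dave, Kate}; on the smaller side: {Jack, Carol, Frank, Dave, Kate} → Nate is next (Nate > Jack).
  Step 3: remaining {Jack, Carol, Frank, Dave, Kate}; on the smaller side: {Carol, Frank, Dave, Kate} → Jack is next (Jack > Carol).
  Step 4: remaining {Carol, Frank, Dave, Kate}; on the smaller side: {Frank, Dave, Kate} → Carol is next (Carol > Kate).
  Step 5: remaining {Frank, Dave, Kate}; on the smaller side: {Frank, Dave} → Kate is next (Kate > Frank).
  Step 6: remaining {Frank, Dave}; on the smaller side: {Dave} → Frank is next (Frank > Dave).
  Step 7: only Dave remains → lowest.
Final ranking (highest to lowest):

Pat > Nate > Jack > Carol > Kate > Frank > Dave


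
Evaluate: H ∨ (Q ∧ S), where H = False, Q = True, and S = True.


H = False, Q = True, S = True
Step 1: Q ∧ S = True AND True = True
Step 2: H ∨ True = False OR True = True
AND evaluated first (higher precedence); then OR applied.

True


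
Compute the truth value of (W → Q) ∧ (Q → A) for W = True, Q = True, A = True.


W = True, Q = True, A = True
Step 1: W → Q is false only when W=True and Q=False. Result: True
Step 2: Q → A is false only when Q=True and A=False. Result: True
Step 3: True ∧ True = True

True


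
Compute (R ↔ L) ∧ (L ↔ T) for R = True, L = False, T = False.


R = True, L = False, T = False
Step 1: R ↔ L is true when R and L have the same value. Result: False
Step 2: L ↔ T is true when L and T have the same value. Result: True
Step 3: False ∧ True = False

False


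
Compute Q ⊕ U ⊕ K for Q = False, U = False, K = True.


Q = False, U = False, K = True
Step 1: Q ⊕ U = False XOR False = False
Step 2: False ⊕ K = False XOR True = True
XOR is true when an odd number of operands are true.

True


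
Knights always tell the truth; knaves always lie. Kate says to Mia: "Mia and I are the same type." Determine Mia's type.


Kate says: "Mia and I are the same type."
Case 1: Kate is a Knight (truth-teller)
  Statement is true → they ARE the same → Mia is also a Knight
Case 2: Kate is a Knave (liar)
  Statement is false → they are NOT the same → Mia is a Knight
In both cases, Mia is a Knight.

Knight


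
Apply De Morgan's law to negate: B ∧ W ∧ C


De Morgan's law: ¬(P ∧ Q ∧ R) ≡ ¬P ∨ ¬Q ∨ ¬R
¬(B ∧ W ∧ C) = ¬B ∨ ¬W ∨ ¬C

¬B ∨ ¬W ∨ ¬C


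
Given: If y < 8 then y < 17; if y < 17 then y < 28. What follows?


Hypothetical syllogism: P → Q, Q → R ⊢ P → R
Premise 1: y < 8 → y < 17
Premise 2: y < 17 → y < 28
Chain the implications: the middle term (y < 17) links the two.
Conclusion: If y < 8, then y < 28.

If y < 8, then y < 28.


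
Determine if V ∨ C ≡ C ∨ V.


Expression 1: V ∨ C
Expression 2: C ∨ V
Truth table (V C | Expr1 Expr2):
  T T |   T     T
  T F |   T     T
  F T |   T     T
  F F |   F     F
All 4 rows agree, so the expressions are logically equivalent.

Yes


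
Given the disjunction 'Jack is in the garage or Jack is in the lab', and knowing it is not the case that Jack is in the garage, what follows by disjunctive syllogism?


Disjunctive syllogism: P ∨ Q, ¬P ⊢ Q
Disjunction: Jack is in the garage ∨ Jack is in the lab
We know it is not the case that Jack is in the garage.
By disjunctive syllogism, the other disjunct must be true.

Jack is in the lab


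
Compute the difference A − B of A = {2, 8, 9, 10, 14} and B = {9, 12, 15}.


A = {2, 8, 9, 10, 14}
B = {9, 12, 15}
Operation: difference A − B
In A but not B: 2, 8, 10, 14

{2, 8, 10, 14}


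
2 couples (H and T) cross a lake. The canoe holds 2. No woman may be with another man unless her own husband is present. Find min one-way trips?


Label couples H and T.
1. WH+WT → (far: WH,WT; near: HH,HT)
2. WH ←   (far: WT; near: HH,HT,WH)
3. HH+HT → (far: HH,HT,WT; near: WH)
4. HH ←   (far: HT,WT; near: HH,WH)  — HH returns, since WH is alone on near bank
5. HH+WH → (far: all four; near: empty)
Every state respects the constraint.
Minimum trips = 5

5


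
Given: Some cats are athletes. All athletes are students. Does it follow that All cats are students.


Premise 1: Some cats are athletes.
Premise 2: All athletes are students.
Conclusion: All cats are students.
Fallacy: illicit minor. The minor term (cats) is distributed in the conclusion ('All cats ...') but undistributed in its premise ('Some cats are athletes' doesn't cover all cats).
Only 'Some cats are students' follows, not 'All'.

Invalid


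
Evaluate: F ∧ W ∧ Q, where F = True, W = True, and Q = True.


F = True, W = True, Q = True
Step 1: F ∧ W = True AND True = True
Step 2: (True) ∧ Q = (True) AND True = True
AND is true only when ALL operands are true.

True


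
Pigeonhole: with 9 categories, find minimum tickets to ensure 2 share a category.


Pigeonhole: to guarantee k in one of n categories, need (k-1)×n + 1.
k = 2, n = 9
Minimum = (2-1) × 9 + 1 = 1 × 9 + 1

10


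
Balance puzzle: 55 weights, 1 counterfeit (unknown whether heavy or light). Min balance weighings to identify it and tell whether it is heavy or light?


Let n = 55. 110 possibilities (n weights × lighter/heavier); each weighing has 3 outcomes.
Bound for k weighings: say the first weighing puts j weights on each pan. If it tips, the 2j weighed weights remain suspects (each with a known direction) and k-1 weighings give 3^(k-1) outcomes; 3^(k-1) is odd, so 2j ≤ 3^(k-1) - 1. If it balances, the n - 2j unweighed weights remain with direction unknown: 2(n - 2j) ≤ 3^(k-1) - 1 by the same parity argument. Adding, n ≤ (3^(k-1) - 1) + (3^(k-1) - 1)/2 = (3^k - 3)/2, and the classical three-group strategy achieves this (3 weights in 2 weighings, 12 in 3, 39 in 4, 120 in 5).
So we need the smallest k with (3^k - 3)/2 ≥ 55.
k = 4: (3^4 - 3)/2 = 39 < 55 ✗
k = 5: (3^5 - 3)/2 = 120 ≥ 55 ✓

5


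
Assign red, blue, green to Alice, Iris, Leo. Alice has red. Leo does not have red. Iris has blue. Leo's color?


From clues:
  Iris → blue
  Alice → red
By elimination, Leo gets the remaining.

green


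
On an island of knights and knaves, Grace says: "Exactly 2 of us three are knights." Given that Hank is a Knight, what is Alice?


Grace claims exactly 2 knights among Grace, Hank, Alice.
Given: Hank is a Knight.

Case 1: Grace is a Knight (tells truth)
  Then exactly 2 of the three are knights.
  Counting Grace, Hank: 2 knight(s) so far. Need 0 more → Alice = Knave.
Case 2: Grace is a Knave (lies)
  Then the count is NOT 2.
  If Alice = Knight, count = 2 = 2 → claim would be true, contradicts lie.
  If Alice = Knave, count = 1 ≠ 2 → lie confirmed ✓

Alice is a Knave.

Knave


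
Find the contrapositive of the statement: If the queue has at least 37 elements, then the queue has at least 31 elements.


Original: If the queue has at least 37 elements, then the queue has at least 31 elements
Contrapositive: If ¬Q, then ¬P
Negate Q: not (the queue has at least 31 elements)
Negate P: not (the queue has at least 37 elements)

If not (the queue has at least 31 elements), then not (the queue has at least 37 elements).


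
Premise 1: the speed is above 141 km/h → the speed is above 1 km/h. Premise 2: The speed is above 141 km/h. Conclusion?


Modus ponens: P → Q, P ⊢ Q
P: the speed is above 141 km/h
Q: the speed is above 1 km/h
We have P → Q and P is true.
By modus ponens, Q must be true.

The speed is above 1 km/h


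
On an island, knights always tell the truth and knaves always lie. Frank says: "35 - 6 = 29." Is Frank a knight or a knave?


Statement: "35 - 6 = 29."
Actual: 35 - 6 = 29
Claimed: 29
Statement is TRUE → Frank tells the truth → Knight

Knight


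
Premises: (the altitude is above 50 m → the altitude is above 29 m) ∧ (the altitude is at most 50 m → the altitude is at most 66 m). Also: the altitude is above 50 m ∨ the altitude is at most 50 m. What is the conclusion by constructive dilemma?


Constructive dilemma: (P → Q) ∧ (R → S), P ∨ R ⊢ Q ∨ S
Premise 1: the altitude is above 50 m → the altitude is above 29 m
Premise 2: the altitude is at most 50 m → the altitude is at most 66 m
Premise 3: the altitude is above 50 m ∨ the altitude is at most 50 m
Case 1: Assuming the altitude is above 50 m, then by Premise 1, the altitude is above 29 m.
Case 2: Assuming the altitude is at most 50 m, then by Premise 2, the altitude is at most 66 m.
Since one of the altitude is above 50 m or the altitude is at most 50 m must hold, we get the altitude is above 29 m or the altitude is at most 66 m.

The altitude is above 29 m or the altitude is at most 66 m.


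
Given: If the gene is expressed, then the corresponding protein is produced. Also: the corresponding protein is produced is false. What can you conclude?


Modus tollens: P → Q, ¬Q ⊢ ¬P
P: the gene is expressed
Q: the corresponding protein is produced
We have P → Q and Q is false.
By modus tollens, P must be false.

It is not the case that the gene is expressed


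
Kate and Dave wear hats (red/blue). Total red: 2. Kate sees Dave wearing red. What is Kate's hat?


Total red = 2, Dave = red
Red accounted for: 1
Remaining for Kate: 1
Kate's hat is red.

red


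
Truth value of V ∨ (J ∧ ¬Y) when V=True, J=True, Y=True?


V = True, J = True, Y = True
Expression: V ∨ (J ∧ ¬Y)
Step 1: ¬Y = NOT True = False
Step 2: J ∧ ¬Y = True AND False = False
Step 3: V ∨ (False) = True OR False = True

True


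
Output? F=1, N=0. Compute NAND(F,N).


F AND N = 0
NOT(0) = 1

1


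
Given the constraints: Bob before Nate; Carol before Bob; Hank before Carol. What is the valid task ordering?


Constraints: Bob before Nate; Carol before Bob; Hank before Carol
Method: repeatedly schedule the remaining task that has no remaining task required before it.
  Step 1: remaining {Carol, Hank, Nate, Bob}; every task except Hank still has a predecessor pending → schedule Hank.
  Step 2: remaining {Carol, Nate, Bob}; every task except Carol still has a predecessor pending → schedule Carol.
  Step 3: remaining {Nate, Bob}; every task except Bob still has a predecessor pending → schedule Bob.
  Step 4: only Nate remains → schedule Nate.
Resulting order:

Hank → Carol → Bob → Nate


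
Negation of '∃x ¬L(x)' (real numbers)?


Original: ∃x ¬L(x)
Rule: ¬∀→∃, ¬∃→∀, negate predicate.
Negation: ∀x L(x)

∀x L(x)


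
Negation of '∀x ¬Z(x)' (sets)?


Original: ∀x ¬Z(x)
Rule: ¬∀→∃, ¬∃→∀, negate predicate.
Negation: ∃x Z(x)

∃x Z(x)


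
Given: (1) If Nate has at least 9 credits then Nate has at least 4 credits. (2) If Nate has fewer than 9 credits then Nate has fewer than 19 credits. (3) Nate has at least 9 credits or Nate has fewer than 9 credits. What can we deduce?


Constructive dilemma: (P → Q) ∧ (R → S), P ∨ R ⊢ Q ∨ S
Premise 1: Nate has at least 9 credits → Nate has at least 4 credits
Premise 2: Nate has fewer than 9 credits → Nate has fewer than 19 credits
Premise 3: Nate has at least 9 credits ∨ Nate has fewer than 9 credits
Case 1: Assuming Nate has at least 9 credits, then by Premise 1, Nate has at least 4 credits.
Case 2: Assuming Nate has fewer than 9 credits, then by Premise 2, Nate has fewer than 19 credits.
Since one of Nate has at least 9 credits or Nate has fewer than 9 credits must hold, we get Nate has at least 4 credits or Nate has fewer than 19 credits.

Nate has at least 4 credits or Nate has fewer than 19 credits.


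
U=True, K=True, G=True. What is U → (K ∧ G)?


U = True, K = True, G = True
Expression: U → (K ∧ G)
Step 1: K ∧ G = True AND True = True
Step 2: U → (True) = True → True = True

True


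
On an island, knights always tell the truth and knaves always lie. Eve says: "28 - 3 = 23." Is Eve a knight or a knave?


Statement: "28 - 3 = 23."
Actual: 28 - 3 = 25
Claimed: 23
Statement is FALSE → Eve lies → Knave

Knave


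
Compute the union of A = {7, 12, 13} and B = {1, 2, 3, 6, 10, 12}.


A = {7, 12, 13}
B = {1, 2, 3, 6, 10, 12}
Operation: union
All elements combined: 1, 2, 3, 6, 7, 10, 12, 13

{1, 2, 3, 6, 7, 10, 12, 13}


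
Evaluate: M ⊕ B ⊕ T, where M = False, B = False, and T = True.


M = False, B = False, T = True
Step 1: M ⊕ B = False XOR False = False
Step 2: False ⊕ T = False XOR True = True
XOR is true when an odd number of operands are true.

True


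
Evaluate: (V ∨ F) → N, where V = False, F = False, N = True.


V = False, F = False, N = True
Step 1: V ∨ F = False OR False = False
Step 2: (False) → N: false only when antecedent=True and N=False.
Result: True

True


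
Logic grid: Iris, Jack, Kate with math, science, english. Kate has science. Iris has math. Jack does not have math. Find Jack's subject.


From clues:
  Kate → science
  Iris → math
By elimination, Jack gets the remaining.

english


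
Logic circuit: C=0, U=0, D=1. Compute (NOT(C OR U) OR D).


C OR U = 0
NOT(0) = 1
1 OR 1 = 1

1


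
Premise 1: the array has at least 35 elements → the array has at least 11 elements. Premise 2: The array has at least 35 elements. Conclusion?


Modus ponens: P → Q, P ⊢ Q
P: the array has at least 35 elements
Q: the array has at least 11 elements
We have P → Q and P is true.
By modus ponens, Q must be true.

The array has at least 11 elements


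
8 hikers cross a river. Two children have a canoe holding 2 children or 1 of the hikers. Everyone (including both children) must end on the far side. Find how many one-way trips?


Per crossing of one of the hikers: children→, one←, one of the hikers→, one← = 4 trips
8 × 4 = 32, + 1 final children→ = 33
Minimum trips = 33

33


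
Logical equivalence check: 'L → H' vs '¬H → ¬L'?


Expression 1: L → H
Expression 2: ¬H → ¬L
Truth table (L H | Expr1 Expr2):
  T T |   T     T
  T F |   F     F
  F T |   T     T
  F F |   T     T
All 4 rows agree, so the expressions are logically equivalent.

Yes


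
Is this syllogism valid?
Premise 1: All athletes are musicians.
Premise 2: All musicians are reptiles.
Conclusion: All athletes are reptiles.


Premise 1: All athletes are musicians.
Premise 2: All musicians are reptiles.
Conclusion: All athletes are reptiles.
Barbara syllogism (AAA-1): All A are B, All B are C → All A are C.
Middle term (musicians) distributed in premise 2.

Valid


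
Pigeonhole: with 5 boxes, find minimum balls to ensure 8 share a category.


Pigeonhole: to guarantee k in one of n categories, need (k-1)×n + 1.
k = 8, n = 5
Minimum = (8-1) × 5 + 1 = 7 × 5 + 1

36


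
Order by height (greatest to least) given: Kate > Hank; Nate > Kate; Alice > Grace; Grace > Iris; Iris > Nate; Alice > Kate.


Constraints: Kate > Hank; Nate > Kate; Alice > Grace; Grace > Iris; Iris > Nate; Alice > Kate
Method: at each step, the next-highest is the one remaining person who never appears on the smaller side of a constraint between remaining people.
  Step 1: remaining {Grace, Nate, Alice, Iris, Kate, Hank}; on the smaller side: {Grace, Nate, Iris, Kate, Hank} → Alice is next (Alice > Grace; Alice > Kate).
  Step 2: remaining {Grace, Nate, Iris, Kate, Hank}; on the smaller side: {Nate, Iris, Kate, Hank} → Grace is next (Grace > Iris).
  Step 3: remaining {Nate, Iris, Kate, Hank}; on the smaller side: {Nate, Kate, Hank} → Iris is next (Iris > Nate).
  Step 4: remaining {Nate, Kate, Hank}; on the smaller side: {Kate, Hank} → Nate is next (Nate > Kate).
  Step 5: remaining {Kate, Hank}; on the smaller side: {Hank} → Kate is next (Kate > Hank).
  Step 6: only Hank remains → lowest.
Final ranking (highest to lowest):

Alice > Grace > Iris > Nate > Kate > Hank


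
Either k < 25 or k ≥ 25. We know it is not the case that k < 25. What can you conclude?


Disjunctive syllogism: P ∨ Q, ¬P ⊢ Q
Disjunction: k < 25 ∨ k ≥ 25
We know it is not the case that k < 25.
By disjunctive syllogism, the other disjunct must be true.

k ≥ 25


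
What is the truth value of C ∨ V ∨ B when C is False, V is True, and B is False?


C = False, V = True, B = False
Step 1: C ∨ V = False OR True = True
Step 2: True ∨ B = True OR False = True
OR is true when at least one operand is true.

True


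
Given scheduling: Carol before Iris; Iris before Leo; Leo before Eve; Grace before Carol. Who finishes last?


Constraints: Carol before Iris; Iris before Leo; Leo before Eve; Grace before Carol
The last task can have nothing scheduled after it, so it must never appear on the left of a 'before'.
Tasks appearing before some other task: Carol, Iris, Leo, Grace.
The only task not in that list is Eve → it is last.

Eve


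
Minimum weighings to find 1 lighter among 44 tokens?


Each weighing has 3 outcomes (left heavy / balance / right heavy), so k weighings distinguish at most 3^k cases; splitting into three near-equal groups achieves this.
Need 3^k ≥ 44: 3^3 = 27 < 44 ≤ 3^4 = 81
k = ⌈log₃(44)⌉ = 4

4


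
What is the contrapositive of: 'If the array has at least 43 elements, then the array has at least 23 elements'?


Original: If the array has at least 43 elements, then the array has at least 23 elements
Contrapositive: If ¬Q, then ¬P
Negate Q: not (the array has at least 23 elements)
Negate P: not (the array has at least 43 elements)

If not (the array has at least 23 elements), then not (the array has at least 43 elements).


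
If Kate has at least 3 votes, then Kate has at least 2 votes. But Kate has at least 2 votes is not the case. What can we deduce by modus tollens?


Modus tollens: P → Q, ¬Q ⊢ ¬P
P: Kate has at least 3 votes
Q: Kate has at least 2 votes
We have P → Q and Q is false.
By modus tollens, P must be false.

It is not the case that Kate has at least 3 votes


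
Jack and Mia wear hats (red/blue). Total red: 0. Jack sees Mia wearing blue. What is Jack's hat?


Total red = 0, Mia = blue
Red accounted for: 0
Remaining for Jack: 0
Jack's hat is blue.

blue


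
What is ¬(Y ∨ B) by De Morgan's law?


De Morgan's law: ¬(P ∨ Q) ≡ ¬P ∧ ¬Q
¬(Y ∨ B) = ¬Y ∧ ¬B

¬Y ∧ ¬B


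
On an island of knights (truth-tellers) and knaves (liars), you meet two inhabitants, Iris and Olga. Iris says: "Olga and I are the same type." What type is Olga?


Iris says: "Olga and I are the same type."
Case 1: Iris is a Knight (truth-teller)
  Statement is true → they ARE the same → Olga is also a Knight
Case 2: Iris is a Knave (liar)
  Statement is false → they are NOT the same → Olga is a Knight
In both cases, Olga is a Knight.

Knight


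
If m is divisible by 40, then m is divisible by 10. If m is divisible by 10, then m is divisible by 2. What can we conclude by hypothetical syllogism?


Hypothetical syllogism: P → Q, Q → R ⊢ P → R
Premise 1: m is divisible by 40 → m is divisible by 10
Premise 2: m is divisible by 10 → m is divisible by 2
Chain the implications: the middle term (m is divisible by 10) links the two.
Conclusion: If m is divisible by 40, then m is divisible by 2.

If m is divisible by 40, then m is divisible by 2.


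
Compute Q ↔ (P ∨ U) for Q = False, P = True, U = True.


Q = False, P = True, U = True
Step 1: P ∨ U = True OR True = True
Step 2: Q ↔ (True): true when both sides have same truth value.
Result: False ↔ True = False

False


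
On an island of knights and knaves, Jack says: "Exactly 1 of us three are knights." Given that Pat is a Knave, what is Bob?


Jack claims exactly 1 knights among Jack, Pat, Bob.
Given: Pat is a Knave.

Case 1: Jack is a Knight (tells truth)
  Then exactly 1 of the three are knights.
  Counting Jack, Pat: 1 knight(s) so far. Need 0 more → Bob = Knave.
Case 2: Jack is a Knave (lies)
  Then the count is NOT 1.
  If Bob = Knight, count = 1 = 1 → claim would be true, contradicts lie.
  If Bob = Knave, count = 0 ≠ 1 → lie confirmed ✓

Bob is a Knave.

Knave


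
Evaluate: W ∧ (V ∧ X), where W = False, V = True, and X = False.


W = False, V = True, X = False
Step 1: V ∧ X = True AND False = False
Step 2: W ∧ False = False AND False = False
AND is true only when ALL operands are true.

False


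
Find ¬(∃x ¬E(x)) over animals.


Original: ∃x ¬E(x)
Rule: ¬∀→∃, ¬∃→∀, negate predicate.
Negation: ∀x E(x)

∀x E(x)


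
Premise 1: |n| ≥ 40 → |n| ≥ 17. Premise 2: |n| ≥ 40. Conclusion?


Modus ponens: P → Q, P ⊢ Q
P: |n| ≥ 40
Q: |n| ≥ 17
We have P → Q and P is true.
By modus ponens, Q must be true.

|n| ≥ 17


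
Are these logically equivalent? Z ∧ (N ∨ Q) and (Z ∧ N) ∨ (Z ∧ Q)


Expression 1: Z ∧ (N ∨ Q)
Expression 2: (Z ∧ N) ∨ (Z ∧ Q)
Truth table (Z N Q | Expr1 Expr2):
  T T T |   T     T
  T T F |   T     T
  T F T |   T     T
  T F F |   F     F
  F T T |   F     F
  F T F |   F     F
  F F T |   F     F
  F F F |   F     F
All 8 rows agree, so the expressions are logically equivalent.

Yes


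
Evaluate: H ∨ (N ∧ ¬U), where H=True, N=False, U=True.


H = True, N = False, U = True
Expression: H ∨ (N ∧ ¬U)
Step 1: ¬U = NOT True = False
Step 2: N ∧ ¬U = False AND False = False
Step 3: H ∨ (False) = True OR False = True

True


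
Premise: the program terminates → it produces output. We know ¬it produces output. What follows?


Modus tollens: P → Q, ¬Q ⊢ ¬P
P: the program terminates
Q: it produces output
We have P → Q and Q is false.
By modus tollens, P must be false.

It is not the case that the program terminates


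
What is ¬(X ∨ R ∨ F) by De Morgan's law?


De Morgan's law: ¬(P ∨ Q ∨ R) ≡ ¬P ∧ ¬Q ∧ ¬R
¬(X ∨ R ∨ F) = ¬X ∧ ¬R ∧ ¬F

¬X ∧ ¬R ∧ ¬F


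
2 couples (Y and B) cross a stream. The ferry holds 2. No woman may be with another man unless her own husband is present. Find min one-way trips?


Label couples Y and B.
1. WY+WB → (far: WY,WB; near: HY,HB)
2. WY ←   (far: WB; near: HY,HB,WY)
3. HY+HB → (far: HY,HB,WB; near: WY)
4. HY ←   (far: HB,WB; near: HY,WY)  — HY returns, since WY is alone on near bank
5. HY+WY → (far: all four; near: empty)
Every state respects the constraint.
Minimum trips = 5

5


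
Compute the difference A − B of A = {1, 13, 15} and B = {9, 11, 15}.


A = {1, 13, 15}
B = {9, 11, 15}
Operation: difference A − B
In A but not B: 1, 13

{1, 13}


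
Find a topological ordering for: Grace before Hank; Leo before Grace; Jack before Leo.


Constraints: Grace before Hank; Leo before Grace; Jack before Leo
Method: repeatedly schedule the remaining task that has no remaining task required before it.
  Step 1: remaining {Hank, Jack, Grace, Leo}; every task except Jack still has a predecessor pending → schedule Jack.
  Step 2: remaining {Hank, Grace, Leo}; every task except Leo still has a predecessor pending → schedule Leo.
  Step 3: remaining {Hank, Grace}; every task except Grace still has a predecessor pending → schedule Grace.
  Step 4: only Hank remains → schedule Hank.
Resulting order:

Jack → Leo → Grace → Hank


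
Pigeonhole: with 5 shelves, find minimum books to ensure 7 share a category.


Pigeonhole: to guarantee k in one of n categories, need (k-1)×n + 1.
k = 7, n = 5
Minimum = (7-1) × 5 + 1 = 6 × 5 + 1

31


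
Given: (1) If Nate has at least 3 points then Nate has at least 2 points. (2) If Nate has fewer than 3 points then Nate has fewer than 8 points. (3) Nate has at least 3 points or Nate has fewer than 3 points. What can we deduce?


Constructive dilemma: (P → Q) ∧ (R → S), P ∨ R ⊢ Q ∨ S
Premise 1: Nate has at least 3 points → Nate has at least 2 points
Premise 2: Nate has fewer than 3 points → Nate has fewer than 8 points
Premise 3: Nate has at least 3 points ∨ Nate has fewer than 3 points
Case 1: Assuming Nate has at least 3 points, then by Premise 1, Nate has at least 2 points.
Case 2: Assuming Nate has fewer than 3 points, then by Premise 2, Nate has fewer than 8 points.
Since one of Nate has at least 3 points or Nate has fewer than 3 points must hold, we get Nate has at least 2 points or Nate has fewer than 8 points.

Nate has at least 2 points or Nate has fewer than 8 points.


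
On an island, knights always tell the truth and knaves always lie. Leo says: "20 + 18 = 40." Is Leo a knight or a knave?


Statement: "20 + 18 = 40."
Actual: 20 + 18 = 38
Claimed: 40
Statement is FALSE → Leo lies → Knave

Knave


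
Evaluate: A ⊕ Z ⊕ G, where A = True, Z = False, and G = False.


A = True, Z = False, G = False
Step 1: A ⊕ Z = True XOR False = True
Step 2: True ⊕ G = True XOR False = True
XOR is true when an odd number of operands are true.

True


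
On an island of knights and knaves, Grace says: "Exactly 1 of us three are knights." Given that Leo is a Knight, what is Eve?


Grace claims exactly 1 knights among Grace, Leo, Eve.
Given: Leo is a Knight.

Case 1: Grace is a Knight (tells truth)
  Then exactly 1 of the three are knights.
  Counting Grace, Leo: 2 knight(s) so far. Need -1 more → impossible.
Case 2: Grace is a Knave (lies)
  Then the count is NOT 1.
  If Eve = Knave, count = 1 = 1 → claim would be true, contradicts lie.
  If Eve = Knight, count = 2 ≠ 1 → lie confirmed ✓

Eve is a Knight.

Knight


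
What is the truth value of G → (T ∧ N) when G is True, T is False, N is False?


G = True, T = False, N = False
Step 1: T ∧ N = False AND False = False
Step 2: G → (False): false only when G=True and consequent=False.
Result: False

False


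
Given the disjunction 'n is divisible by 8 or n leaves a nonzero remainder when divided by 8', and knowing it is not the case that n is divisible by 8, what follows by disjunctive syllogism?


Disjunctive syllogism: P ∨ Q, ¬P ⊢ Q
Disjunction: n is divisible by 8 ∨ n leaves a nonzero remainder when divided by 8
We know it is not the case that n is divisible by 8.
By disjunctive syllogism, the other disjunct must be true.

n leaves a nonzero remainder when divided by 8


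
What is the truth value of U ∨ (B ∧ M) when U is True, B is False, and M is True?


U = True, B = False, M = True
Step 1: B ∧ M = False AND True = False
Step 2: U ∨ False = True OR False = True
AND evaluated first (higher precedence); then OR applied.

True


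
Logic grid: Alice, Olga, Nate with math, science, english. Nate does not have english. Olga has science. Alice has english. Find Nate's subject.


From clues:
  Alice → english
  Olga → science
By elimination, Nate gets the remaining.

math


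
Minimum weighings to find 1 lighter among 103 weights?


Each weighing has 3 outcomes (left heavy / balance / right heavy), so k weighings distinguish at most 3^k cases; splitting into three near-equal groups achieves this.
Need 3^k ≥ 103: 3^4 = 81 < 103 ≤ 3^5 = 243
k = ⌈log₃(103)⌉ = 5

5


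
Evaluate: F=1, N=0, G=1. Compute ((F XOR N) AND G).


F XOR N = 1^0 = 1
1 AND 1 = 1

1


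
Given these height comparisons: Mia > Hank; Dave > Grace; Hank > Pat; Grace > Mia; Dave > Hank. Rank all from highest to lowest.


Constraints: Mia > Hank; Dave > Grace; Hank > Pat; Grace > Mia; Dave > Hank
Method: at each step, the next-highest is the one remaining person who never appears on the smaller side of a constraint between remaining people.
  Step 1: remaining {Mia, Pat, Grace, Dave, Hank}; on the smaller side: {Mia, Pat, Grace, Hank} → Dave is next (Dave > Grace; Dave > Hank).
  Step 2: remaining {Mia, Pat, Grace, Hank}; on the smaller side: {Mia, Pat, Hank} → Grace is next (Grace > Mia).
  Step 3: remaining {Mia, Pat, Hank}; on the smaller side: {Pat, Hank} → Mia is next (Mia > Hank).
  Step 4: remaining {Pat, Hank}; on the smaller side: {Pat} → Hank is next (Hank > Pat).
  Step 5: only Pat remains → lowest.
Final ranking (highest to lowest):

Dave > Grace > Mia > Hank > Pat


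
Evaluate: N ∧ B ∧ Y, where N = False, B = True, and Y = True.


N = False, B = True, Y = True
Step 1: N ∧ B = False AND True = False
Step 2: (False) ∧ Y = (False) AND True = False
AND is true only when ALL operands are true.

False


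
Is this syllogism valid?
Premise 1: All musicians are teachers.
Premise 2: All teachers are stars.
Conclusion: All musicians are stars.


Premise 1: All musicians are teachers.
Premise 2: All teachers are stars.
Conclusion: All musicians are stars.
Barbara syllogism (AAA-1): All A are B, All B are C → All A are C.
Middle term (teachers) distributed in premise 2.

Valid


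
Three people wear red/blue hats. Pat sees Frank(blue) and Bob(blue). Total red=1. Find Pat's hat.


Total red = 1, seen red = 0
Own red = 1 - 0 = 1
Pat's hat is red.

red


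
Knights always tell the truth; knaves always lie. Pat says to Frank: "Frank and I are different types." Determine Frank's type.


Pat says: "Frank and I are different types."
Case 1: Pat is a Knight (truth-teller)
  Statement is true → they ARE different → Frank is a Knave
Case 2: Pat is a Knave (liar)
  Statement is false → they are NOT different → Frank is a Knave
In both cases, Frank is a Knave.

Knave


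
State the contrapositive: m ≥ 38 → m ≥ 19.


Original: If m ≥ 38, then m ≥ 19
Contrapositive: If ¬Q, then ¬P
Negate Q: not (m ≥ 19)
Negate P: not (m ≥ 38)

If not (m ≥ 19), then not (m ≥ 38).


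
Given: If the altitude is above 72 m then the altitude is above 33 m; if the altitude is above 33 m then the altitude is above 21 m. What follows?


Hypothetical syllogism: P → Q, Q → R ⊢ P → R
Premise 1: the altitude is above 72 m → the altitude is above 33 m
Premise 2: the altitude is above 33 m → the altitude is above 21 m
Chain the implications: the middle term (the altitude is above 33 m) links the two.
Conclusion: If the altitude is above 72 m, then the altitude is above 21 m.

If the altitude is above 72 m, then the altitude is above 21 m.


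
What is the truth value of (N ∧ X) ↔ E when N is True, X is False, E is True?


N = True, X = False, E = True
Step 1: N ∧ X = True AND False = False
Step 2: (False) ↔ E: true when both sides have same truth value.
Result: False ↔ True = False

False


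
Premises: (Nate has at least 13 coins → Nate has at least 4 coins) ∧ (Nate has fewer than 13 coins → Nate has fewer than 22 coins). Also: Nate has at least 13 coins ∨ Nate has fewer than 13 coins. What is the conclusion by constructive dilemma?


Constructive dilemma: (P → Q) ∧ (R → S), P ∨ R ⊢ Q ∨ S
Premise 1: Nate has at least 13 coins → Nate has at least 4 coins
Premise 2: Nate has fewer than 13 coins → Nate has fewer than 22 coins
Premise 3: Nate has at least 13 coins ∨ Nate has fewer than 13 coins
Case 1: Assuming Nate has at least 13 coins, then by Premise 1, Nate has at least 4 coins.
Case 2: Assuming Nate has fewer than 13 coins, then by Premise 2, Nate has fewer than 22 coins.
Since one of Nate has at least 13 coins or Nate has fewer than 13 coins must hold, we get Nate has at least 4 coins or Nate has fewer than 22 coins.

Nate has at least 4 coins or Nate has fewer than 22 coins.


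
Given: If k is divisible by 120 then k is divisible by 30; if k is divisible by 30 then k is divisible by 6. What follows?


Hypothetical syllogism: P → Q, Q → R ⊢ P → R
Premise 1: k is divisible by 120 → k is divisible by 30
Premise 2: k is divisible by 30 → k is divisible by 6
Chain the implications: the middle term (k is divisible by 30) links the two.
Conclusion: If k is divisible by 120, then k is divisible by 6.

If k is divisible by 120, then k is divisible by 6.


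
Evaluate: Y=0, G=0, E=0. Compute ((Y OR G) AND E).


Y OR G = 0|0 = 0
0 AND 0 = 0

0


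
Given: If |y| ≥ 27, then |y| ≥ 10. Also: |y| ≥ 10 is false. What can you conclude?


Modus tollens: P → Q, ¬Q ⊢ ¬P
P: |y| ≥ 27
Q: |y| ≥ 10
We have P → Q and Q is false.
By modus tollens, P must be false.

It is not the case that |y| ≥ 27


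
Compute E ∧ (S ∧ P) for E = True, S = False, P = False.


E = True, S = False, P = False
Step 1: S ∧ P = False AND False = False
Step 2: E ∧ False = True AND False = False
AND is true only when ALL operands are true.

False


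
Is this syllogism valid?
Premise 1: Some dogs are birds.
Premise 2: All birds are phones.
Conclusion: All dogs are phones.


Premise 1: Some dogs are birds.
Premise 2: All birds are phones.
Conclusion: All dogs are phones.
Fallacy: illicit minor. The minor term (dogs) is distributed in the conclusion ('All dogs ...') but undistributed in its premise ('Some dogs are birds' doesn't cover all dogs).
Only 'Some dogs are phones' follows, not 'All'.

Invalid


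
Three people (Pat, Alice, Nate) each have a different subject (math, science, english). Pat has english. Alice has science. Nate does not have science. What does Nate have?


From clues:
  Alice → science
  Pat → english
By elimination, Nate gets the remaining.

math


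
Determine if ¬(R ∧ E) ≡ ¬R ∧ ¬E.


Expression 1: ¬(R ∧ E)
Expression 2: ¬R ∧ ¬E
Truth table (R E | Expr1 Expr2):
  T T |   F     F
  T F |   T     F   ← differ
  F T |   T     F   ← differ
  F F |   T     T
Counterexample: R=T, E=F gives Expr1 = T but Expr2 = F, so the expressions are NOT logically equivalent.

No


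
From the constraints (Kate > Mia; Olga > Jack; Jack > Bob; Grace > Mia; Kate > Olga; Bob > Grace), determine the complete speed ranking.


Constraints: Kate > Mia; Olga > Jack; Jack > Bob; Grace > Mia; Kate > Olga; Bob > Grace
Method: at each step, the next-highest is the one remaining person who never appears on the smaller side of a constraint between remaining people.
  Step 1: remaining {Bob, Mia, Olga, Kate, Grace, Jack}; on the smaller side: {Bob, Mia, Olga, Grace, Jack} → Kate is next (Kate > Mia; Kate > Olga).
  Step 2: remaining {Bob, Mia, Olga, Grace, Jack}; on the smaller side: {Bob, Mia, Grace, Jack} → Olga is next (Olga > Jack).
  Step 3: remaining {Bob, Mia, Grace, Jack}; on the smaller side: {Bob, Mia, Grace} → Jack is next (Jack > Bob).
  Step 4: remaining {Bob, Mia, Grace}; on the smaller side: {Mia, Grace} → Bob is next (Bob > Grace).
  Step 5: remaining {Mia, Grace}; on the smaller side: {Mia} → Grace is next (Grace > Mia).
  Step 6: only Mia remains → lowest.
Final ranking (highest to lowest):

Kate > Olga > Jack > Bob > Grace > Mia


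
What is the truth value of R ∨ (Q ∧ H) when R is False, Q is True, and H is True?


R = False, Q = True, H = True
Step 1: Q ∧ H = True AND True = True
Step 2: R ∨ True = False OR True = True
AND evaluated first (higher precedence); then OR applied.

True


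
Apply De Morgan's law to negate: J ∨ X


De Morgan's law: ¬(P ∨ Q) ≡ ¬P ∧ ¬Q
¬(J ∨ X) = ¬J ∧ ¬X

¬J ∧ ¬X


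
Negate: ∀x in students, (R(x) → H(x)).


Original: ∀x (R(x) → H(x))
Rule: ¬∀→∃, ¬∃→∀, negate predicate.
Negation: ∃x (R(x) ∧ ¬H(x))

∃x (R(x) ∧ ¬H(x))


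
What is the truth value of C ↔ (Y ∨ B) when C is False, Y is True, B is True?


C = False, Y = True, B = True
Step 1: Y ∨ B = True OR True = True
Step 2: C ↔ (True): true when both sides have same truth value.
Result: False ↔ True = False

False


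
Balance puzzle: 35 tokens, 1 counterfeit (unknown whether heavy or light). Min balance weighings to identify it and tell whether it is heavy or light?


Let n = 35. 70 possibilities (n tokens × lighter/heavier); each weighing has 3 outcomes.
Bound for k weighings: say the first weighing puts j tokens on each pan. If it tips, the 2j weighed tokens remain suspects (each with a known direction) and k-1 weighings give 3^(k-1) outcomes; 3^(k-1) is odd, so 2j ≤ 3^(k-1) - 1. If it balances, the n - 2j unweighed tokens remain with direction unknown: 2(n - 2j) ≤ 3^(k-1) - 1 by the same parity argument. Adding, n ≤ (3^(k-1) - 1) + (3^(k-1) - 1)/2 = (3^k - 3)/2, and the classical three-group strategy achieves this (3 tokens in 2 weighings, 12 in 3, 39 in 4, 120 in 5).
So we need the smallest k with (3^k - 3)/2 ≥ 35.
k = 3: (3^3 - 3)/2 = 12 < 35 ✗
k = 4: (3^4 - 3)/2 = 39 ≥ 35 ✓

4


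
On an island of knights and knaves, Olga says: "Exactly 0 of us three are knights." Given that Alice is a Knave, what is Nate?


Olga claims exactly 0 knights among Olga, Alice, Nate.
Given: Alice is a Knave.

Case 1: Olga is a Knight (tells truth)
  Then exactly 0 of the three are knights.
  Counting Olga, Alice: 1 knight(s) so far. Need -1 more → impossible.
Case 2: Olga is a Knave (lies)
  Then the count is NOT 0.
  If Nate = Knave, count = 0 = 0 → claim would be true, contradicts lie.
  If Nate = Knight, count = 1 ≠ 0 → lie confirmed ✓

Nate is a Knight.

Knight


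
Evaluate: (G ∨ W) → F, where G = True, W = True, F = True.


G = True, W = True, F = True
Step 1: G ∨ W = True OR True = True
Step 2: (True) → F: false only when antecedent=True and F=False.
Result: True

True


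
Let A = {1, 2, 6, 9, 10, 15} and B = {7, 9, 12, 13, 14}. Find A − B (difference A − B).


A = {1, 2, 6, 9, 10, 15}
B = {7, 9, 12, 13, 14}
Operation: difference A − B
In A but not B: 1, 2, 6, 10, 15

{1, 2, 6, 10, 15}
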